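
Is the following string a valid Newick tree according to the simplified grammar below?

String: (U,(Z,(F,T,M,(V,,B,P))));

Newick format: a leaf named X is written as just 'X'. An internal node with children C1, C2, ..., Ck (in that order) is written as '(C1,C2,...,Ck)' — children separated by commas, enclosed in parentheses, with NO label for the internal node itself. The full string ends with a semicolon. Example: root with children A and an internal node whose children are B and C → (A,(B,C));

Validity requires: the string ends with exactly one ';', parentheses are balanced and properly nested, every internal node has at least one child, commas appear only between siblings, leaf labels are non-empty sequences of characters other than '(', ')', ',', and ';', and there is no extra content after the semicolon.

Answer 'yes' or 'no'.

Input: (U,(Z,(F,T,M,(V,,B,P))));
Paren balance: 4 '(' vs 4 ')' OK
Ends with single ';': True
Full parse: FAILS (empty leaf label at pos 16)
Valid: False

Answer: no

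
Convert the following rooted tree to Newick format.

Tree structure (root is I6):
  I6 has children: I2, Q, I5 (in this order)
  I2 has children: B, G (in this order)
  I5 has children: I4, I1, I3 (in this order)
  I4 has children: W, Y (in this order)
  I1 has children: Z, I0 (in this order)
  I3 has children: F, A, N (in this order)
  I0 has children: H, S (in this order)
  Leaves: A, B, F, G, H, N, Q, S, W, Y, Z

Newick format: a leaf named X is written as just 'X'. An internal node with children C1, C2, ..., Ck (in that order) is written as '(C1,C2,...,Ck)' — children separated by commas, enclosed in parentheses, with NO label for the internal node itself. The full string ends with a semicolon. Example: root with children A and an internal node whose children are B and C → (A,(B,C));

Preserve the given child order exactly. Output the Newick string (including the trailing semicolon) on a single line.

Answer: ((B,G),Q,((W,Y),(Z,(H,S)),(F,A,N)));

Derivation:
internal I6 with children ['I2', 'Q', 'I5']
  internal I2 with children ['B', 'G']
    leaf 'B' → 'B'
    leaf 'G' → 'G'
  → '(B,G)'
  leaf 'Q' → 'Q'
  internal I5 with children ['I4', 'I1', 'I3']
    internal I4 with children ['W', 'Y']
      leaf 'W' → 'W'
      leaf 'Y' → 'Y'
    → '(W,Y)'
    internal I1 with children ['Z', 'I0']
      leaf 'Z' → 'Z'
      internal I0 with children ['H', 'S']
        leaf 'H' → 'H'
        leaf 'S' → 'S'
      → '(H,S)'
    → '(Z,(H,S))'
    internal I3 with children ['F', 'A', 'N']
      leaf 'F' → 'F'
      leaf 'A' → 'A'
      leaf 'N' → 'N'
    → '(F,A,N)'
  → '((W,Y),(Z,(H,S)),(F,A,N))'
→ '((B,G),Q,((W,Y),(Z,(H,S)),(F,A,N)))'
Final: ((B,G),Q,((W,Y),(Z,(H,S)),(F,A,N)));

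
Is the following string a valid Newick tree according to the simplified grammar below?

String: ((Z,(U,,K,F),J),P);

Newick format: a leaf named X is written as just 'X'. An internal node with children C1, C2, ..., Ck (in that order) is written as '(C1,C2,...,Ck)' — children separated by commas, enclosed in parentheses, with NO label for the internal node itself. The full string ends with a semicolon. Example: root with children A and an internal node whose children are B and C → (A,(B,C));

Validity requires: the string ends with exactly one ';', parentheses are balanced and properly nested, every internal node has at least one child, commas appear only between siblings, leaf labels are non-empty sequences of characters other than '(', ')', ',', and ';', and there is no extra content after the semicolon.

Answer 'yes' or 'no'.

Input: ((Z,(U,,K,F),J),P);
Paren balance: 3 '(' vs 3 ')' OK
Ends with single ';': True
Full parse: FAILS (empty leaf label at pos 7)
Valid: False

Answer: no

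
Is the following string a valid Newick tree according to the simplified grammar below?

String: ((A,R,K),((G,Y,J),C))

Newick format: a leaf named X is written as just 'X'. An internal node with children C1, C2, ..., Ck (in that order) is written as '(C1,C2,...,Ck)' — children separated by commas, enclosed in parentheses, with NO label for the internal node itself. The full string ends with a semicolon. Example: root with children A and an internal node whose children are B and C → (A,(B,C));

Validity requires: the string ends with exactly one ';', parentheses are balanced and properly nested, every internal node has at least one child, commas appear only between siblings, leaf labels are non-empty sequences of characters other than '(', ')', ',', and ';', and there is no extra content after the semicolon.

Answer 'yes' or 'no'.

Answer: no

Derivation:
Input: ((A,R,K),((G,Y,J),C))
Paren balance: 4 '(' vs 4 ')' OK
Ends with single ';': False
Full parse: FAILS (must end with ;)
Valid: False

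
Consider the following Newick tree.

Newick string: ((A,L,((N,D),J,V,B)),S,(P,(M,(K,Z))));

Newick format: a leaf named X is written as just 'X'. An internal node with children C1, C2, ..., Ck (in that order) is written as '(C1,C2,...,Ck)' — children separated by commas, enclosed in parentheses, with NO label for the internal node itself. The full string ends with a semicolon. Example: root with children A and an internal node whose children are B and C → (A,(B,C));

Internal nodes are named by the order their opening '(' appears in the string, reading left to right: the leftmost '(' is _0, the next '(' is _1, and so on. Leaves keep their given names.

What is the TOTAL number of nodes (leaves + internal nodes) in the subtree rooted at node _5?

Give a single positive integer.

Answer: 5

Derivation:
Newick: ((A,L,((N,D),J,V,B)),S,(P,(M,(K,Z))));
Locate _5: it is the '(' at position 26 (the 6th '(' reading left to right).
Query: subtree rooted at _5
_5: subtree_size = 1 + 4
  M: subtree_size = 1 + 0
  _6: subtree_size = 1 + 2
    K: subtree_size = 1 + 0
    Z: subtree_size = 1 + 0
Total subtree size of _5: 5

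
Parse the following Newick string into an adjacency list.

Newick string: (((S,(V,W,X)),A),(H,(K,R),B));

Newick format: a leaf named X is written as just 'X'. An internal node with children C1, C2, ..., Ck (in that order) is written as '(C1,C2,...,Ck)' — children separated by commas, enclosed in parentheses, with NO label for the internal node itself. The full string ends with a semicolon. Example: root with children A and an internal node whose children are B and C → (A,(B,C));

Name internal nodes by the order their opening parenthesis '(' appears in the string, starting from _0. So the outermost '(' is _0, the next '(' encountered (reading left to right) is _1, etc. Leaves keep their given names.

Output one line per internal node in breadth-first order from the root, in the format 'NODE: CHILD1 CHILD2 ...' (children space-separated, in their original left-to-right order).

Input: (((S,(V,W,X)),A),(H,(K,R),B));
Scanning left-to-right, naming '(' by encounter order:
  pos 0: '(' -> open internal node _0 (depth 1)
  pos 1: '(' -> open internal node _1 (depth 2)
  pos 2: '(' -> open internal node _2 (depth 3)
  pos 5: '(' -> open internal node _3 (depth 4)
  pos 11: ')' -> close internal node _3 (now at depth 3)
  pos 12: ')' -> close internal node _2 (now at depth 2)
  pos 15: ')' -> close internal node _1 (now at depth 1)
  pos 17: '(' -> open internal node _4 (depth 2)
  pos 20: '(' -> open internal node _5 (depth 3)
  pos 24: ')' -> close internal node _5 (now at depth 2)
  pos 27: ')' -> close internal node _4 (now at depth 1)
  pos 28: ')' -> close internal node _0 (now at depth 0)
Total internal nodes: 6
BFS adjacency from root:
  _0: _1 _4
  _1: _2 A
  _4: H _5 B
  _2: S _3
  _5: K R
  _3: V W X

Answer: _0: _1 _4
_1: _2 A
_4: H _5 B
_2: S _3
_5: K R
_3: V W X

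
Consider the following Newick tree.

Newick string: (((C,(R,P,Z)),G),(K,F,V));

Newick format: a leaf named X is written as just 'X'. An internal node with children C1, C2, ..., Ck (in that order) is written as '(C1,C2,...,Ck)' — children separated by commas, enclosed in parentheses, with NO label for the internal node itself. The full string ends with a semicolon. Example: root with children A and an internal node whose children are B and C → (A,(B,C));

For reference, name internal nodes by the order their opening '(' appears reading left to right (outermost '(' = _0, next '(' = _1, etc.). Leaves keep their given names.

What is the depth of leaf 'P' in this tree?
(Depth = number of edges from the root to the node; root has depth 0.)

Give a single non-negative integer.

Answer: 4

Derivation:
Newick: (((C,(R,P,Z)),G),(K,F,V));
Naming internals by '(' encounter order: outermost '(' = _0, next = _1, ...
Query node: P
Path from root: _0 -> _1 -> _2 -> _3 -> P
Depth of P: 4 (number of edges from root)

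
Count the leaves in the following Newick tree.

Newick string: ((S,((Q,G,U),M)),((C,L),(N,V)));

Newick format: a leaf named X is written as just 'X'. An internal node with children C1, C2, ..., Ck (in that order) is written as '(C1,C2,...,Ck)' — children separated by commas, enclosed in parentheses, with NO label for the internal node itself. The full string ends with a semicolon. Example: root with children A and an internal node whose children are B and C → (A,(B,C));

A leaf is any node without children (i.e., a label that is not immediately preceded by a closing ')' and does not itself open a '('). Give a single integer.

Newick: ((S,((Q,G,U),M)),((C,L),(N,V)));
Scan left-to-right; a leaf is any maximal label run not followed by '(':
  pos 2: leaf 'S' → count = 1
  pos 6: leaf 'Q' → count = 2
  pos 8: leaf 'G' → count = 3
  pos 10: leaf 'U' → count = 4
  pos 13: leaf 'M' → count = 5
  pos 19: leaf 'C' → count = 6
  pos 21: leaf 'L' → count = 7
  pos 25: leaf 'N' → count = 8
  pos 27: leaf 'V' → count = 9
Total leaves: 9

Answer: 9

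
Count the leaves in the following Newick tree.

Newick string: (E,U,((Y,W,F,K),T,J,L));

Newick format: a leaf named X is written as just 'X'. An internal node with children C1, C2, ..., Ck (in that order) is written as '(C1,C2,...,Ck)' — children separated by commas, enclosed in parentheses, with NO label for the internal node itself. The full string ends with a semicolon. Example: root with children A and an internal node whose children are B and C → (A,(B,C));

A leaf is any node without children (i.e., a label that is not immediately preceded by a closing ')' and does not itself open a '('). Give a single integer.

Newick: (E,U,((Y,W,F,K),T,J,L));
Scan left-to-right; a leaf is any maximal label run not followed by '(':
  pos 1: leaf 'E' → count = 1
  pos 3: leaf 'U' → count = 2
  pos 7: leaf 'Y' → count = 3
  pos 9: leaf 'W' → count = 4
  pos 11: leaf 'F' → count = 5
  pos 13: leaf 'K' → count = 6
  pos 16: leaf 'T' → count = 7
  pos 18: leaf 'J' → count = 8
  pos 20: leaf 'L' → count = 9
Total leaves: 9

Answer: 9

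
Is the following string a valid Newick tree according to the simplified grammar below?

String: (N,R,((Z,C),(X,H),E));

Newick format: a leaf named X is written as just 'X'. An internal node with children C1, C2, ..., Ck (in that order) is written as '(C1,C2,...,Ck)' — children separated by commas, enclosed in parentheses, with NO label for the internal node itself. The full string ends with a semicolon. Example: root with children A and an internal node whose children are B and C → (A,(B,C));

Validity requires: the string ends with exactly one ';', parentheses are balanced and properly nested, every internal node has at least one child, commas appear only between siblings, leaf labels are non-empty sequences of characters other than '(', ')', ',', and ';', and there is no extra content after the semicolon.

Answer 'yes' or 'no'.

Answer: yes

Derivation:
Input: (N,R,((Z,C),(X,H),E));
Paren balance: 4 '(' vs 4 ')' OK
Ends with single ';': True
Full parse: OK
Valid: True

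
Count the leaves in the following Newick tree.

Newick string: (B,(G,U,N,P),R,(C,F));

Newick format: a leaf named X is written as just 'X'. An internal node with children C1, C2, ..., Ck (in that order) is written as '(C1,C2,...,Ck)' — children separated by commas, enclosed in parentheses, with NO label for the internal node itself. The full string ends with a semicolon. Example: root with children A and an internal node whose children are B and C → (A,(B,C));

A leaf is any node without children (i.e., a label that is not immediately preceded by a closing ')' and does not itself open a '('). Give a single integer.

Answer: 8

Derivation:
Newick: (B,(G,U,N,P),R,(C,F));
Scan left-to-right; a leaf is any maximal label run not followed by '(':
  pos 1: leaf 'B' → count = 1
  pos 4: leaf 'G' → count = 2
  pos 6: leaf 'U' → count = 3
  pos 8: leaf 'N' → count = 4
  pos 10: leaf 'P' → count = 5
  pos 13: leaf 'R' → count = 6
  pos 16: leaf 'C' → count = 7
  pos 18: leaf 'F' → count = 8
Total leaves: 8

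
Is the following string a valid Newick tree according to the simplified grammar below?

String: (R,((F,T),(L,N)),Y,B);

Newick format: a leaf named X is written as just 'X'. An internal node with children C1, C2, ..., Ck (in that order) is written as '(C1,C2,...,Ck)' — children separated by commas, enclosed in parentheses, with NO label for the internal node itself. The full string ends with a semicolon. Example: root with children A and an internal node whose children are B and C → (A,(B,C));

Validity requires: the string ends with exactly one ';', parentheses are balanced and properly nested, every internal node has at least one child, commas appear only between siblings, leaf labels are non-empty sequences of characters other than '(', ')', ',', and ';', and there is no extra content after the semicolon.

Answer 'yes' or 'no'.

Input: (R,((F,T),(L,N)),Y,B);
Paren balance: 4 '(' vs 4 ')' OK
Ends with single ';': True
Full parse: OK
Valid: True

Answer: yes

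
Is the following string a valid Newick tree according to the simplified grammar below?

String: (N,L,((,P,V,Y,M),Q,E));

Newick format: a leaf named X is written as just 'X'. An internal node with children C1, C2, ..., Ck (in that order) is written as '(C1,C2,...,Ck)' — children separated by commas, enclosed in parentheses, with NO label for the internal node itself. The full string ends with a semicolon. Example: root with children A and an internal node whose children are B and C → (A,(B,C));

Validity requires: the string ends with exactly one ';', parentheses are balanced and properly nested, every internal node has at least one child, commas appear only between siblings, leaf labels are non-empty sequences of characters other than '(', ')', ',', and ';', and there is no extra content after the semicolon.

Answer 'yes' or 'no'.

Input: (N,L,((,P,V,Y,M),Q,E));
Paren balance: 3 '(' vs 3 ')' OK
Ends with single ';': True
Full parse: FAILS (empty leaf label at pos 7)
Valid: False

Answer: no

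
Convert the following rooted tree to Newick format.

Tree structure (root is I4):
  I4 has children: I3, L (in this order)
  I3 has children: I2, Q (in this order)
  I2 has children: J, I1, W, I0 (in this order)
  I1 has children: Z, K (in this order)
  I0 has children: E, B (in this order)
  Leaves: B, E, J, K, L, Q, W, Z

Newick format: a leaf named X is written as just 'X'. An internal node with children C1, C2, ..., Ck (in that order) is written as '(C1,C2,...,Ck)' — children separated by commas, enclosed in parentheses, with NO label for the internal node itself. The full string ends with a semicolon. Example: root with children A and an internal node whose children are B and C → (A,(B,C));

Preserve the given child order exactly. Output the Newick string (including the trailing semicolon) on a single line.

Answer: (((J,(Z,K),W,(E,B)),Q),L);

Derivation:
internal I4 with children ['I3', 'L']
  internal I3 with children ['I2', 'Q']
    internal I2 with children ['J', 'I1', 'W', 'I0']
      leaf 'J' → 'J'
      internal I1 with children ['Z', 'K']
        leaf 'Z' → 'Z'
        leaf 'K' → 'K'
      → '(Z,K)'
      leaf 'W' → 'W'
      internal I0 with children ['E', 'B']
        leaf 'E' → 'E'
        leaf 'B' → 'B'
      → '(E,B)'
    → '(J,(Z,K),W,(E,B))'
    leaf 'Q' → 'Q'
  → '((J,(Z,K),W,(E,B)),Q)'
  leaf 'L' → 'L'
→ '(((J,(Z,K),W,(E,B)),Q),L)'
Final: (((J,(Z,K),W,(E,B)),Q),L);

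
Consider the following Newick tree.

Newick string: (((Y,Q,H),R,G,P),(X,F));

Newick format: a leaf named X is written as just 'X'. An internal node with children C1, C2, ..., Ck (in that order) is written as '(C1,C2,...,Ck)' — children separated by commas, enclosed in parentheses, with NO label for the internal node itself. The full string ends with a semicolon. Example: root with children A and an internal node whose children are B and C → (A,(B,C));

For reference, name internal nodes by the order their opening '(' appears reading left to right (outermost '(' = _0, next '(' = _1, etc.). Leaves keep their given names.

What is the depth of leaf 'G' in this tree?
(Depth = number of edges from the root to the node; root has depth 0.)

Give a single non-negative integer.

Answer: 2

Derivation:
Newick: (((Y,Q,H),R,G,P),(X,F));
Naming internals by '(' encounter order: outermost '(' = _0, next = _1, ...
Query node: G
Path from root: _0 -> _1 -> G
Depth of G: 2 (number of edges from root)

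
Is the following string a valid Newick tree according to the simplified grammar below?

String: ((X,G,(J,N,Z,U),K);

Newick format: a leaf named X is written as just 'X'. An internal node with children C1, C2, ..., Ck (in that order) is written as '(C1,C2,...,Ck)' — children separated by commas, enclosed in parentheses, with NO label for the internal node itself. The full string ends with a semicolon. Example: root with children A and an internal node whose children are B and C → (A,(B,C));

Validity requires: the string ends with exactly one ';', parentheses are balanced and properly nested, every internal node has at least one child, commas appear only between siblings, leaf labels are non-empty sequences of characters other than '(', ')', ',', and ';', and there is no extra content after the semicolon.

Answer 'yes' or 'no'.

Answer: no

Derivation:
Input: ((X,G,(J,N,Z,U),K);
Paren balance: 3 '(' vs 2 ')' MISMATCH
Ends with single ';': True
Full parse: FAILS (expected , or ) at pos 18)
Valid: False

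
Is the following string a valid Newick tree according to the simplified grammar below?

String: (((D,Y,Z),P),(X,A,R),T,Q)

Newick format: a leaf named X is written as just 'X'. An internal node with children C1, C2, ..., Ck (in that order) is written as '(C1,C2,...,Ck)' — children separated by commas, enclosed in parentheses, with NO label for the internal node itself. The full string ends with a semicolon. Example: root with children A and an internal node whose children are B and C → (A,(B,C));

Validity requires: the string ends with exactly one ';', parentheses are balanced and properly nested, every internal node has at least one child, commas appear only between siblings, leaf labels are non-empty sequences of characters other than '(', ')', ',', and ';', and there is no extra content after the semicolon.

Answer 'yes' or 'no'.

Input: (((D,Y,Z),P),(X,A,R),T,Q)
Paren balance: 4 '(' vs 4 ')' OK
Ends with single ';': False
Full parse: FAILS (must end with ;)
Valid: False

Answer: no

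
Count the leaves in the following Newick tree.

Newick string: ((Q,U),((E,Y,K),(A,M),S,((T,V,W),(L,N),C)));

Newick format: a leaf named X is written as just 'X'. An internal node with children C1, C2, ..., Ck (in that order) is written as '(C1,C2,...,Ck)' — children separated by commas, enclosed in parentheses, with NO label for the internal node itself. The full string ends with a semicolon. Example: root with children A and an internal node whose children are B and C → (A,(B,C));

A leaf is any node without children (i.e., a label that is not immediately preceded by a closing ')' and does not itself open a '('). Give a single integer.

Answer: 14

Derivation:
Newick: ((Q,U),((E,Y,K),(A,M),S,((T,V,W),(L,N),C)));
Scan left-to-right; a leaf is any maximal label run not followed by '(':
  pos 2: leaf 'Q' → count = 1
  pos 4: leaf 'U' → count = 2
  pos 9: leaf 'E' → count = 3
  pos 11: leaf 'Y' → count = 4
  pos 13: leaf 'K' → count = 5
  pos 17: leaf 'A' → count = 6
  pos 19: leaf 'M' → count = 7
  pos 22: leaf 'S' → count = 8
  pos 26: leaf 'T' → count = 9
  pos 28: leaf 'V' → count = 10
  pos 30: leaf 'W' → count = 11
  pos 34: leaf 'L' → count = 12
  pos 36: leaf 'N' → count = 13
  pos 39: leaf 'C' → count = 14
Total leaves: 14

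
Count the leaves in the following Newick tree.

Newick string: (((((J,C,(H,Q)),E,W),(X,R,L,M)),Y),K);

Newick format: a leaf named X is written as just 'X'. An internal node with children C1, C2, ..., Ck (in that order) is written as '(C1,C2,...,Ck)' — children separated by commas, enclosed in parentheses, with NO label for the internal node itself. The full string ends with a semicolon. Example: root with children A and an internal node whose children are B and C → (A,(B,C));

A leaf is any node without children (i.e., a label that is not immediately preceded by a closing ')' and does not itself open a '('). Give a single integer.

Answer: 12

Derivation:
Newick: (((((J,C,(H,Q)),E,W),(X,R,L,M)),Y),K);
Scan left-to-right; a leaf is any maximal label run not followed by '(':
  pos 5: leaf 'J' → count = 1
  pos 7: leaf 'C' → count = 2
  pos 10: leaf 'H' → count = 3
  pos 12: leaf 'Q' → count = 4
  pos 16: leaf 'E' → count = 5
  pos 18: leaf 'W' → count = 6
  pos 22: leaf 'X' → count = 7
  pos 24: leaf 'R' → count = 8
  pos 26: leaf 'L' → count = 9
  pos 28: leaf 'M' → count = 10
  pos 32: leaf 'Y' → count = 11
  pos 35: leaf 'K' → count = 12
Total leaves: 12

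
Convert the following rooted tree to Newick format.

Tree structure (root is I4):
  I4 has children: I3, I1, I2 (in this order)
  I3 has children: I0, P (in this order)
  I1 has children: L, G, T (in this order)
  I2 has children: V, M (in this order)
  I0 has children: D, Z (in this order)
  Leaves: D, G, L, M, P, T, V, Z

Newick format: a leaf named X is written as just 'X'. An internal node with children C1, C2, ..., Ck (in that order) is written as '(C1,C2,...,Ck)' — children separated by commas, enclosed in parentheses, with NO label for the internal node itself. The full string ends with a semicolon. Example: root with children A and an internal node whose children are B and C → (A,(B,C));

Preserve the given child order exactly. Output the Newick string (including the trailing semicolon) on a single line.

Answer: (((D,Z),P),(L,G,T),(V,M));

Derivation:
internal I4 with children ['I3', 'I1', 'I2']
  internal I3 with children ['I0', 'P']
    internal I0 with children ['D', 'Z']
      leaf 'D' → 'D'
      leaf 'Z' → 'Z'
    → '(D,Z)'
    leaf 'P' → 'P'
  → '((D,Z),P)'
  internal I1 with children ['L', 'G', 'T']
    leaf 'L' → 'L'
    leaf 'G' → 'G'
    leaf 'T' → 'T'
  → '(L,G,T)'
  internal I2 with children ['V', 'M']
    leaf 'V' → 'V'
    leaf 'M' → 'M'
  → '(V,M)'
→ '(((D,Z),P),(L,G,T),(V,M))'
Final: (((D,Z),P),(L,G,T),(V,M));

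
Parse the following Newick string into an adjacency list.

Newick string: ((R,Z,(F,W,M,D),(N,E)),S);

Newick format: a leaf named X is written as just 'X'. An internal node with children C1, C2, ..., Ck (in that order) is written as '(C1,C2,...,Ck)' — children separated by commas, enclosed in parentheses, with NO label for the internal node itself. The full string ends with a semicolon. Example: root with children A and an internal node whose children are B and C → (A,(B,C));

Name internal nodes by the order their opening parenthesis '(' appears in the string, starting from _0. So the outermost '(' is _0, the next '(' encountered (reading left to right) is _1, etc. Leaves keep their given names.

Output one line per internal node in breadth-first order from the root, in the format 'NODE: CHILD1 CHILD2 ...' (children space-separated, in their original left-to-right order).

Answer: _0: _1 S
_1: R Z _2 _3
_2: F W M D
_3: N E

Derivation:
Input: ((R,Z,(F,W,M,D),(N,E)),S);
Scanning left-to-right, naming '(' by encounter order:
  pos 0: '(' -> open internal node _0 (depth 1)
  pos 1: '(' -> open internal node _1 (depth 2)
  pos 6: '(' -> open internal node _2 (depth 3)
  pos 14: ')' -> close internal node _2 (now at depth 2)
  pos 16: '(' -> open internal node _3 (depth 3)
  pos 20: ')' -> close internal node _3 (now at depth 2)
  pos 21: ')' -> close internal node _1 (now at depth 1)
  pos 24: ')' -> close internal node _0 (now at depth 0)
Total internal nodes: 4
BFS adjacency from root:
  _0: _1 S
  _1: R Z _2 _3
  _2: F W M D
  _3: N E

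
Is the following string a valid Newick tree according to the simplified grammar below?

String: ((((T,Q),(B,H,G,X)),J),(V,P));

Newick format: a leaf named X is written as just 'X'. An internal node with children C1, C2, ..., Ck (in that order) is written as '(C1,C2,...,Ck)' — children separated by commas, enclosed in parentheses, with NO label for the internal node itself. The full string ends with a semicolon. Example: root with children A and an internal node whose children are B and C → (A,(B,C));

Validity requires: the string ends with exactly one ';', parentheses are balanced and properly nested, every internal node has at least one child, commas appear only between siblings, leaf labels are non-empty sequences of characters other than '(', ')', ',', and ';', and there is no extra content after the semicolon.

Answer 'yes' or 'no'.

Answer: yes

Derivation:
Input: ((((T,Q),(B,H,G,X)),J),(V,P));
Paren balance: 6 '(' vs 6 ')' OK
Ends with single ';': True
Full parse: OK
Valid: True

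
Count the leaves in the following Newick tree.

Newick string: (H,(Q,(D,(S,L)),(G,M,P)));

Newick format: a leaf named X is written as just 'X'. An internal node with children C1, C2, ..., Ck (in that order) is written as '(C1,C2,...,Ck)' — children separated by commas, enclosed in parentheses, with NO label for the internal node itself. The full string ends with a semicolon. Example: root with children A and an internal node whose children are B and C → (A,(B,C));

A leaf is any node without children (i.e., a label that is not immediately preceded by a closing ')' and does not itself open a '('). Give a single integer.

Answer: 8

Derivation:
Newick: (H,(Q,(D,(S,L)),(G,M,P)));
Scan left-to-right; a leaf is any maximal label run not followed by '(':
  pos 1: leaf 'H' → count = 1
  pos 4: leaf 'Q' → count = 2
  pos 7: leaf 'D' → count = 3
  pos 10: leaf 'S' → count = 4
  pos 12: leaf 'L' → count = 5
  pos 17: leaf 'G' → count = 6
  pos 19: leaf 'M' → count = 7
  pos 21: leaf 'P' → count = 8
Total leaves: 8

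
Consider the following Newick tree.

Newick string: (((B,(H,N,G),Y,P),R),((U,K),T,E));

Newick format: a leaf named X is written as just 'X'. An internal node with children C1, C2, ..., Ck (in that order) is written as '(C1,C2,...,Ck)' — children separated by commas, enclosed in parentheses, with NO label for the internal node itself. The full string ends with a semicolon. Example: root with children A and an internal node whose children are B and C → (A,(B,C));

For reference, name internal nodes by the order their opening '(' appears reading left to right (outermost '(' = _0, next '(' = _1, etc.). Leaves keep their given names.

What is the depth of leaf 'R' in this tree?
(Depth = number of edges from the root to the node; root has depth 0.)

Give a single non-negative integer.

Newick: (((B,(H,N,G),Y,P),R),((U,K),T,E));
Naming internals by '(' encounter order: outermost '(' = _0, next = _1, ...
Query node: R
Path from root: _0 -> _1 -> R
Depth of R: 2 (number of edges from root)

Answer: 2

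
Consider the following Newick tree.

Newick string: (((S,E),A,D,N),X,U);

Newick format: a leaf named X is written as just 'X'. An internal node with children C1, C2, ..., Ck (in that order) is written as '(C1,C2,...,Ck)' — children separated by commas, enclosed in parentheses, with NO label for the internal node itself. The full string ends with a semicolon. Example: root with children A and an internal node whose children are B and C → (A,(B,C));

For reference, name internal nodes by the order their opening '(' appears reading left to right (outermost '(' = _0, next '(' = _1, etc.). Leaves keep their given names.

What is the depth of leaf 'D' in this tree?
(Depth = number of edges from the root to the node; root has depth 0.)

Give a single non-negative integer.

Newick: (((S,E),A,D,N),X,U);
Naming internals by '(' encounter order: outermost '(' = _0, next = _1, ...
Query node: D
Path from root: _0 -> _1 -> D
Depth of D: 2 (number of edges from root)

Answer: 2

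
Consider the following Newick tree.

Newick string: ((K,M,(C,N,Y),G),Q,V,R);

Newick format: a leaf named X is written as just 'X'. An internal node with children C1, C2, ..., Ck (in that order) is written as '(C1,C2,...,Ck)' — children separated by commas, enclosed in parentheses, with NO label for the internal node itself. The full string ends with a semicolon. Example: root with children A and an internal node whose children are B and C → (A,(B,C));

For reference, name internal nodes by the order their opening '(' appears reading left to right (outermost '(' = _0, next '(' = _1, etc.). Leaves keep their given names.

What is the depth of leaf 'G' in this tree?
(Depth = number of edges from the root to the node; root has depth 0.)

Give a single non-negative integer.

Answer: 2

Derivation:
Newick: ((K,M,(C,N,Y),G),Q,V,R);
Naming internals by '(' encounter order: outermost '(' = _0, next = _1, ...
Query node: G
Path from root: _0 -> _1 -> G
Depth of G: 2 (number of edges from root)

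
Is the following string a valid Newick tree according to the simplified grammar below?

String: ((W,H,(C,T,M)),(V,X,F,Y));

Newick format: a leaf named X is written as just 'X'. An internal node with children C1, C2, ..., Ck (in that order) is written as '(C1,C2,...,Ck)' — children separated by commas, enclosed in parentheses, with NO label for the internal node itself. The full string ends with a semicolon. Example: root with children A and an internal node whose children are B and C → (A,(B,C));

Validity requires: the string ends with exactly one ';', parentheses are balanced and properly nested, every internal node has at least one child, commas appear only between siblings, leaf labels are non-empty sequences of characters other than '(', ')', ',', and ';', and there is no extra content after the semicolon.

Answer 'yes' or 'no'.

Input: ((W,H,(C,T,M)),(V,X,F,Y));
Paren balance: 4 '(' vs 4 ')' OK
Ends with single ';': True
Full parse: OK
Valid: True

Answer: yes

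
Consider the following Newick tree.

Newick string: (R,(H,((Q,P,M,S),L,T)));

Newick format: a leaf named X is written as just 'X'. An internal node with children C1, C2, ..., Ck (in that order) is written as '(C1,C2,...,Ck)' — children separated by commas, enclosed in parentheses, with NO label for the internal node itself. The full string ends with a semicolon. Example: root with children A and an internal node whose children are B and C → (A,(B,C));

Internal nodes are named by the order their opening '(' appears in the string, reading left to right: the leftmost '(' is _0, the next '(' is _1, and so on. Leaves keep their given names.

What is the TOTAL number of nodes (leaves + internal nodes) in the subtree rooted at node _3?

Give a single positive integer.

Answer: 5

Derivation:
Newick: (R,(H,((Q,P,M,S),L,T)));
Locate _3: it is the '(' at position 7 (the 4th '(' reading left to right).
Query: subtree rooted at _3
_3: subtree_size = 1 + 4
  Q: subtree_size = 1 + 0
  P: subtree_size = 1 + 0
  M: subtree_size = 1 + 0
  S: subtree_size = 1 + 0
Total subtree size of _3: 5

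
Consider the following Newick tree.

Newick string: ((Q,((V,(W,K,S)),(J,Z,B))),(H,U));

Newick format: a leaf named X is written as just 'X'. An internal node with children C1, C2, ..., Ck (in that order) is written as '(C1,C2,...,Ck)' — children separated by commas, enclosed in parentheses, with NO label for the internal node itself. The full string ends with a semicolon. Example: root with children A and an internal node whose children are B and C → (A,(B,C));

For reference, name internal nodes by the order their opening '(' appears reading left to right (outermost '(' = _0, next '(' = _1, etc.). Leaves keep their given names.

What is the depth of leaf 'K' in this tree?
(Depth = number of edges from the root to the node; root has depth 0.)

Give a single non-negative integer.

Answer: 5

Derivation:
Newick: ((Q,((V,(W,K,S)),(J,Z,B))),(H,U));
Naming internals by '(' encounter order: outermost '(' = _0, next = _1, ...
Query node: K
Path from root: _0 -> _1 -> _2 -> _3 -> _4 -> K
Depth of K: 5 (number of edges from root)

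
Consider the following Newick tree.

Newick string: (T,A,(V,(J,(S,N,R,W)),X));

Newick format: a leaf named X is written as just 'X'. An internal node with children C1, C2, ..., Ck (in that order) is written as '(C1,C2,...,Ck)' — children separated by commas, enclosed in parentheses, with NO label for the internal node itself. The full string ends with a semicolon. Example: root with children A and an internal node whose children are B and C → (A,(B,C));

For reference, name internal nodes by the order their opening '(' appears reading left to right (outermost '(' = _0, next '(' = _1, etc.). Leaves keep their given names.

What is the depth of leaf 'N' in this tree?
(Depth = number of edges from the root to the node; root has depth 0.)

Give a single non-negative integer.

Answer: 4

Derivation:
Newick: (T,A,(V,(J,(S,N,R,W)),X));
Naming internals by '(' encounter order: outermost '(' = _0, next = _1, ...
Query node: N
Path from root: _0 -> _1 -> _2 -> _3 -> N
Depth of N: 4 (number of edges from root)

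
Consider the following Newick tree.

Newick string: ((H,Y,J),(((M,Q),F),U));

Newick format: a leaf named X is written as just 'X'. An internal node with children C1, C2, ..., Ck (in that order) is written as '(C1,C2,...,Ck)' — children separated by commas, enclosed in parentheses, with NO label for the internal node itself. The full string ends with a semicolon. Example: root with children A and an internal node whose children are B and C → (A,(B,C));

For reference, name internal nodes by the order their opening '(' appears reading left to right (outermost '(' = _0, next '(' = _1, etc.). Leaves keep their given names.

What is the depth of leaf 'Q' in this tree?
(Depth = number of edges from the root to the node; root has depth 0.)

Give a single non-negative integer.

Answer: 4

Derivation:
Newick: ((H,Y,J),(((M,Q),F),U));
Naming internals by '(' encounter order: outermost '(' = _0, next = _1, ...
Query node: Q
Path from root: _0 -> _2 -> _3 -> _4 -> Q
Depth of Q: 4 (number of edges from root)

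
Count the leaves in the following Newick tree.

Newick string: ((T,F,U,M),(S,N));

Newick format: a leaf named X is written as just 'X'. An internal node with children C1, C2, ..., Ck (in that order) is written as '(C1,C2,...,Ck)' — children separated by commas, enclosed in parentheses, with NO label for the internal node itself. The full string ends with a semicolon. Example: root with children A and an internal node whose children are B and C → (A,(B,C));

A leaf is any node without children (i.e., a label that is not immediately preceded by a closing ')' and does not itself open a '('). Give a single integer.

Answer: 6

Derivation:
Newick: ((T,F,U,M),(S,N));
Scan left-to-right; a leaf is any maximal label run not followed by '(':
  pos 2: leaf 'T' → count = 1
  pos 4: leaf 'F' → count = 2
  pos 6: leaf 'U' → count = 3
  pos 8: leaf 'M' → count = 4
  pos 12: leaf 'S' → count = 5
  pos 14: leaf 'N' → count = 6
Total leaves: 6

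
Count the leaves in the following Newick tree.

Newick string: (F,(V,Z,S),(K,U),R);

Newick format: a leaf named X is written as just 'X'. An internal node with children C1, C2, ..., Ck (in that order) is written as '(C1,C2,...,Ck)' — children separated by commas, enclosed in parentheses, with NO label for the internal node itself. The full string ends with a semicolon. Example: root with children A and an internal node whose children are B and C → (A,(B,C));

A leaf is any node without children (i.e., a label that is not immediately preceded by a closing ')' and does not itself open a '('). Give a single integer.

Newick: (F,(V,Z,S),(K,U),R);
Scan left-to-right; a leaf is any maximal label run not followed by '(':
  pos 1: leaf 'F' → count = 1
  pos 4: leaf 'V' → count = 2
  pos 6: leaf 'Z' → count = 3
  pos 8: leaf 'S' → count = 4
  pos 12: leaf 'K' → count = 5
  pos 14: leaf 'U' → count = 6
  pos 17: leaf 'R' → count = 7
Total leaves: 7

Answer: 7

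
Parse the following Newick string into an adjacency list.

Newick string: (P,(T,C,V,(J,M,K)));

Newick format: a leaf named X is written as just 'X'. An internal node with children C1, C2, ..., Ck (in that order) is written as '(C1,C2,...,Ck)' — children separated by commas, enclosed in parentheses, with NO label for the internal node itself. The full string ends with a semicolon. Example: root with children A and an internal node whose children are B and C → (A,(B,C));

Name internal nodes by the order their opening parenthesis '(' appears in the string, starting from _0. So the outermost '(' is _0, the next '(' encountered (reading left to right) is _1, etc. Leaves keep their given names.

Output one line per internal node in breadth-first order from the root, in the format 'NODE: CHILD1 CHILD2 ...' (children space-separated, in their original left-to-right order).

Input: (P,(T,C,V,(J,M,K)));
Scanning left-to-right, naming '(' by encounter order:
  pos 0: '(' -> open internal node _0 (depth 1)
  pos 3: '(' -> open internal node _1 (depth 2)
  pos 10: '(' -> open internal node _2 (depth 3)
  pos 16: ')' -> close internal node _2 (now at depth 2)
  pos 17: ')' -> close internal node _1 (now at depth 1)
  pos 18: ')' -> close internal node _0 (now at depth 0)
Total internal nodes: 3
BFS adjacency from root:
  _0: P _1
  _1: T C V _2
  _2: J M K

Answer: _0: P _1
_1: T C V _2
_2: J M K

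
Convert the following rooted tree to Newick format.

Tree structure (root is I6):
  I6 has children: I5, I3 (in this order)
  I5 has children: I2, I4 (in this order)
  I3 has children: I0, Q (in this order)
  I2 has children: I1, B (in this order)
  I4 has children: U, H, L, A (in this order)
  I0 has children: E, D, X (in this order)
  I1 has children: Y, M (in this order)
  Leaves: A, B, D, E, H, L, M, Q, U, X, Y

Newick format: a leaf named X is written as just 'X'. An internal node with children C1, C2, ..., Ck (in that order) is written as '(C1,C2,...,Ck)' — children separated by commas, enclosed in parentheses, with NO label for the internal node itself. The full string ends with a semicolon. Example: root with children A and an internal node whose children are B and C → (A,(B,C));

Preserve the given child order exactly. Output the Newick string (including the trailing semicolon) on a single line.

Answer: ((((Y,M),B),(U,H,L,A)),((E,D,X),Q));

Derivation:
internal I6 with children ['I5', 'I3']
  internal I5 with children ['I2', 'I4']
    internal I2 with children ['I1', 'B']
      internal I1 with children ['Y', 'M']
        leaf 'Y' → 'Y'
        leaf 'M' → 'M'
      → '(Y,M)'
      leaf 'B' → 'B'
    → '((Y,M),B)'
    internal I4 with children ['U', 'H', 'L', 'A']
      leaf 'U' → 'U'
      leaf 'H' → 'H'
      leaf 'L' → 'L'
      leaf 'A' → 'A'
    → '(U,H,L,A)'
  → '(((Y,M),B),(U,H,L,A))'
  internal I3 with children ['I0', 'Q']
    internal I0 with children ['E', 'D', 'X']
      leaf 'E' → 'E'
      leaf 'D' → 'D'
      leaf 'X' → 'X'
    → '(E,D,X)'
    leaf 'Q' → 'Q'
  → '((E,D,X),Q)'
→ '((((Y,M),B),(U,H,L,A)),((E,D,X),Q))'
Final: ((((Y,M),B),(U,H,L,A)),((E,D,X),Q));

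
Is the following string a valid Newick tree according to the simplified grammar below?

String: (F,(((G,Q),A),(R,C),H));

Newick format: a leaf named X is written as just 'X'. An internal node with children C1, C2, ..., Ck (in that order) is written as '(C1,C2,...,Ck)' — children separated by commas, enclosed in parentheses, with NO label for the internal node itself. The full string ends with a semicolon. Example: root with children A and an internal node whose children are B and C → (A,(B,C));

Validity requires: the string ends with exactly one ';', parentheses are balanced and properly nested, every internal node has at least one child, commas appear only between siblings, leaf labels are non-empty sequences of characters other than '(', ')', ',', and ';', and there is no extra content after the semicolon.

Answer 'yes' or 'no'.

Answer: yes

Derivation:
Input: (F,(((G,Q),A),(R,C),H));
Paren balance: 5 '(' vs 5 ')' OK
Ends with single ';': True
Full parse: OK
Valid: True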